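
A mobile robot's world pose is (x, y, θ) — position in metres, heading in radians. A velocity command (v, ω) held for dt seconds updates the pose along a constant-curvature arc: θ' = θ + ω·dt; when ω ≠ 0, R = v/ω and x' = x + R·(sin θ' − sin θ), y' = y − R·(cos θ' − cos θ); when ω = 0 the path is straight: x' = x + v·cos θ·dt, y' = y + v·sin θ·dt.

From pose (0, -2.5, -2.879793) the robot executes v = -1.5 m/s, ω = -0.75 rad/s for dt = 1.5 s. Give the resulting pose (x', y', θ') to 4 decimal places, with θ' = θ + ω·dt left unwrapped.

θ' = -2.8798 + -0.75·1.5 = -4.0048
R = v/ω = -1.5/-0.75 = 2.0000
x' = 0 + 2.0000·(sin -4.0048 − sin -2.8798) = 2.0375
y' = -2.5 − 2.0000·(cos -4.0048 − cos -2.8798) = -3.1318

(2.0375, -3.1318, -4.0048)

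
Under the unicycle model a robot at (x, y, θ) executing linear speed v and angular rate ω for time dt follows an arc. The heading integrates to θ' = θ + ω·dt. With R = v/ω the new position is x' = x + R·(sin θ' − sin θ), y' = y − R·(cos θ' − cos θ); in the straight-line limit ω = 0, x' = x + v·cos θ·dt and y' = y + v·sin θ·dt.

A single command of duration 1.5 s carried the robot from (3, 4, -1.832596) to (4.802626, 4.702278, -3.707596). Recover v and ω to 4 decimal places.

v = -1.5000, ω = -1.2500

Δθ = -3.707596 − -1.832596 = -1.875000
ω = Δθ/dt = -1.875000/1.5 = -1.2500
R = Δx/(sin θ' − sin θ) = 1.2000
v = R·ω = 1.2000·-1.2500 = -1.5000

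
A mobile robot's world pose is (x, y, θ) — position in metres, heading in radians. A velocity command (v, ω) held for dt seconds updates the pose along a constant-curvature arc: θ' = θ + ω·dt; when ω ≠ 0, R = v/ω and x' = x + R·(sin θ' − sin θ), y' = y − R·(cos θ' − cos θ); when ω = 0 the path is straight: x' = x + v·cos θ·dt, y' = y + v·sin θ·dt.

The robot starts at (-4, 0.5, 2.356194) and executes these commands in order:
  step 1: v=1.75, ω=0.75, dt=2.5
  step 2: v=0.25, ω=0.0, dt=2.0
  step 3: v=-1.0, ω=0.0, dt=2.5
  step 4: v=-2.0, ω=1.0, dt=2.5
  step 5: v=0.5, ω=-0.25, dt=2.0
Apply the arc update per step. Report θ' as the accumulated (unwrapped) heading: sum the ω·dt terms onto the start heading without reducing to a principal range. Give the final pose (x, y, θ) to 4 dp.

step 1: θ'=4.2312 (R=2.3333) → pose (-7.7183, -0.0700, 4.2312)
step 2: θ'=4.2312 (straight) → pose (-7.9497, -0.5132, 4.2312)
step 3: θ'=4.2312 (straight) → pose (-6.7926, 1.7029, 4.2312)
step 4: θ'=6.7312 (R=-2.0000) → pose (-9.4318, 4.4312, 6.7312)
step 5: θ'=6.2312 (R=-2.0000) → pose (-8.4616, 4.6259, 6.2312)

(-8.4616, 4.6259, 6.2312)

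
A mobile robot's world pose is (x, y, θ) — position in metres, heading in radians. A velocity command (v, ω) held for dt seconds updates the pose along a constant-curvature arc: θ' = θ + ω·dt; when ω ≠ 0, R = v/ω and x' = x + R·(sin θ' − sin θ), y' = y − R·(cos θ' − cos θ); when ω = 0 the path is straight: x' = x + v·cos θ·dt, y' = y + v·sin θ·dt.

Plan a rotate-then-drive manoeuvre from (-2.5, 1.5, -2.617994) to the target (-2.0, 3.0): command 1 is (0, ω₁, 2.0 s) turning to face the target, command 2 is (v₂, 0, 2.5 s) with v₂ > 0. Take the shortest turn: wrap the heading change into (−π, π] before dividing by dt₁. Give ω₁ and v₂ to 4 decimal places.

ω₁ = -1.2081, v₂ = 0.6325

heading to target = atan2(3−1.5, -2−-2.5) = 1.2490
Δθ = wrap(1.2490 − -2.6180) = -2.4161; ω₁ = Δθ/dt₁ = -1.2081
distance = √((-2−-2.5)² + (3−1.5)²) = 1.5811; v₂ = distance/dt₂ = 0.6325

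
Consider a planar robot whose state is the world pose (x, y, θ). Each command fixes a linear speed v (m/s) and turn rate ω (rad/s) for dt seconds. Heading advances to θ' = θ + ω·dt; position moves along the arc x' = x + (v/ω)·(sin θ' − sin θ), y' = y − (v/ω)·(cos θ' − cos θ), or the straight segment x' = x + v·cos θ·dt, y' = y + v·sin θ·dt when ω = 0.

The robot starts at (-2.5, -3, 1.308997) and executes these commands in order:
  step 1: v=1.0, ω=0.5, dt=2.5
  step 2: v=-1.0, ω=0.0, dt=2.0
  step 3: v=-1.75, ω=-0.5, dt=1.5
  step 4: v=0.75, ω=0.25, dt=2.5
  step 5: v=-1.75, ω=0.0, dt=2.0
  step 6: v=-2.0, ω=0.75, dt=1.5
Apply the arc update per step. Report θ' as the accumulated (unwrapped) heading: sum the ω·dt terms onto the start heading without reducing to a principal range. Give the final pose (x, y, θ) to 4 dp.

(4.3230, -5.1238, 3.5590)

step 1: θ'=2.5590 (R=2.0000) → pose (-3.3315, -0.8123, 2.5590)
step 2: θ'=2.5590 (straight) → pose (-1.6614, -1.9127, 2.5590)
step 3: θ'=1.8090 (R=3.5000) → pose (-0.1859, -4.0095, 1.8090)
step 4: θ'=2.4340 (R=3.0000) → pose (-1.1512, -2.4375, 2.4340)
step 5: θ'=2.4340 (straight) → pose (1.5086, -4.7126, 2.4340)
step 6: θ'=3.5590 (R=-2.6667) → pose (4.3230, -5.1238, 3.5590)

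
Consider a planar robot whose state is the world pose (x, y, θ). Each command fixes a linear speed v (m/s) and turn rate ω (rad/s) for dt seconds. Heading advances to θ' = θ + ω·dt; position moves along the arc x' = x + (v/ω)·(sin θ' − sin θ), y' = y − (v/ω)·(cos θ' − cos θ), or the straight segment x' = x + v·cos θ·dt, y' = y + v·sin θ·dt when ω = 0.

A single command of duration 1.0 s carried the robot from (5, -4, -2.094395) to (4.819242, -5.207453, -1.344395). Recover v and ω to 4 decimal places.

v = 1.2500, ω = 0.7500

Δθ = -1.344395 − -2.094395 = 0.750000
ω = Δθ/dt = 0.750000/1.0 = 0.7500
R = −Δy/(cos θ' − cos θ) = 1.6667
v = R·ω = 1.6667·0.7500 = 1.2500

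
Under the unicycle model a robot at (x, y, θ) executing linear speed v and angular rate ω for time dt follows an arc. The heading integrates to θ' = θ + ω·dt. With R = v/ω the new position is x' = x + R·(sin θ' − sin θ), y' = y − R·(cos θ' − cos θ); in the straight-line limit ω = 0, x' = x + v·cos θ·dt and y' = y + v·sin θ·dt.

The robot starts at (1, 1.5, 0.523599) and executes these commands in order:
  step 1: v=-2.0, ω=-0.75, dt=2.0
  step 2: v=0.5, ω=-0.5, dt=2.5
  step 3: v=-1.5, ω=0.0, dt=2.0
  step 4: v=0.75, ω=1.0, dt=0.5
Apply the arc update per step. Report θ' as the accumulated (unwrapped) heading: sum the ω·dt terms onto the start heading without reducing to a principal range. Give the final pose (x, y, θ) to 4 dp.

step 1: θ'=-0.9764 (R=2.6667) → pose (-2.5426, 2.3160, -0.9764)
step 2: θ'=-2.2264 (R=-1.0000) → pose (-2.5784, 1.1464, -2.2264)
step 3: θ'=-2.2264 (straight) → pose (-0.7495, 3.5244, -2.2264)
step 4: θ'=-1.7264 (R=0.7500) → pose (-0.8960, 3.1834, -1.7264)

(-0.8960, 3.1834, -1.7264)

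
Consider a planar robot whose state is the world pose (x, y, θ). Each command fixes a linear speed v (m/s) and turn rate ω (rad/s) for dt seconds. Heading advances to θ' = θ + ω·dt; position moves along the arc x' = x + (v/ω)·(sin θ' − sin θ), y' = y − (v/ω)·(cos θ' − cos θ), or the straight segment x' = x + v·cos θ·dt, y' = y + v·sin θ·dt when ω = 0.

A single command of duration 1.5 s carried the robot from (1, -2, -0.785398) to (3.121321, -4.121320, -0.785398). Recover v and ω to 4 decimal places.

Δθ = -0.785398 − -0.785398 = 0.000000
ω = Δθ/dt = 0.000000/1.5 = 0.0000
ω = 0 → v = (Δx·cos θ + Δy·sin θ)/dt = 2.0000

v = 2.0000, ω = 0.0000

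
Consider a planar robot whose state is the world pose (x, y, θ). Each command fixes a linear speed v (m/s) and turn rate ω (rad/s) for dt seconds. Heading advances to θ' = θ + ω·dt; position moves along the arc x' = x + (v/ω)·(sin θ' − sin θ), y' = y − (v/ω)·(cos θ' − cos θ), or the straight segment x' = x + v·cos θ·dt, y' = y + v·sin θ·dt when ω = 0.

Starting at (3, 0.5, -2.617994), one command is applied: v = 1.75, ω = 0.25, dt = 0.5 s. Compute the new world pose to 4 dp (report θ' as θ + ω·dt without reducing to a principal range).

(2.2715, 0.0163, -2.4930)

θ' = -2.6180 + 0.25·0.5 = -2.4930
R = v/ω = 1.75/0.25 = 7.0000
x' = 3 + 7.0000·(sin -2.4930 − sin -2.6180) = 2.2715
y' = 0.5 − 7.0000·(cos -2.4930 − cos -2.6180) = 0.0163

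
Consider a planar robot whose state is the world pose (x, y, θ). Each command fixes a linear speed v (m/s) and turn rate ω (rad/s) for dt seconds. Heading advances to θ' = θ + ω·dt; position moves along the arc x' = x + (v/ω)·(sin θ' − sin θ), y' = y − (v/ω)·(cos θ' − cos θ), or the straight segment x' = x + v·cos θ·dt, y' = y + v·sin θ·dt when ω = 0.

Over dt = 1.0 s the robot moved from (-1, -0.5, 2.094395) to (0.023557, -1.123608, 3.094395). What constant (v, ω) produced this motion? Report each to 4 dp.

Δθ = 3.094395 − 2.094395 = 1.000000
ω = Δθ/dt = 1.000000/1.0 = 1.0000
R = Δx/(sin θ' − sin θ) = -1.2500
v = R·ω = -1.2500·1.0000 = -1.2500

v = -1.2500, ω = 1.0000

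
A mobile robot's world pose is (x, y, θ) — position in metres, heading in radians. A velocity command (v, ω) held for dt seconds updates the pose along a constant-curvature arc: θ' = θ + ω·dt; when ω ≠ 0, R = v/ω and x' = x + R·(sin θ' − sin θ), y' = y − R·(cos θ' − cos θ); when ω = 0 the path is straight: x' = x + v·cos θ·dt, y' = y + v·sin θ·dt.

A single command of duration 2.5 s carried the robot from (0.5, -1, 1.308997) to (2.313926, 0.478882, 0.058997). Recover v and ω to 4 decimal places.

Δθ = 0.058997 − 1.308997 = -1.250000
ω = Δθ/dt = -1.250000/2.5 = -0.5000
R = Δx/(sin θ' − sin θ) = -2.0000
v = R·ω = -2.0000·-0.5000 = 1.0000

v = 1.0000, ω = -0.5000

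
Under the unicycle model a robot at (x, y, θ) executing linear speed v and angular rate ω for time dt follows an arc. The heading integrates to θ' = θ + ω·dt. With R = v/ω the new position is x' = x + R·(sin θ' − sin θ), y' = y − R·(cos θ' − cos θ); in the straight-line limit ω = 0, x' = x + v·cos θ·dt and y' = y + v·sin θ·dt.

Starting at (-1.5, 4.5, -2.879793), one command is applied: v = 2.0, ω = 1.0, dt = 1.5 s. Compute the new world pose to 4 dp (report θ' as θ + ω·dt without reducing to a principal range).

(-2.9460, 2.1885, -1.3798)

θ' = -2.8798 + 1.0·1.5 = -1.3798
R = v/ω = 2.0/1.0 = 2.0000
x' = -1.5 + 2.0000·(sin -1.3798 − sin -2.8798) = -2.9460
y' = 4.5 − 2.0000·(cos -1.3798 − cos -2.8798) = 2.1885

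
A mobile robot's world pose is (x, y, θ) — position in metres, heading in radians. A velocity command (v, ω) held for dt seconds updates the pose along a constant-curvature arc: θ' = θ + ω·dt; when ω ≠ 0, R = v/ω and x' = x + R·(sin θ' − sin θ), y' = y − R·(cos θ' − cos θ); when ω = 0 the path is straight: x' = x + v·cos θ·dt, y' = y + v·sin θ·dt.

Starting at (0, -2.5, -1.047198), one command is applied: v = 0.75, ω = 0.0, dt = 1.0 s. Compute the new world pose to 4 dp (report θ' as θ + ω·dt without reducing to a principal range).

θ' = -1.0472 + 0.0·1.0 = -1.0472
ω = 0 → straight: x' = 0 + 0.75·cos(-1.0472)·1.0 = 0.3750
y' = -2.5 + 0.75·sin(-1.0472)·1.0 = -3.1495

(0.3750, -3.1495, -1.0472)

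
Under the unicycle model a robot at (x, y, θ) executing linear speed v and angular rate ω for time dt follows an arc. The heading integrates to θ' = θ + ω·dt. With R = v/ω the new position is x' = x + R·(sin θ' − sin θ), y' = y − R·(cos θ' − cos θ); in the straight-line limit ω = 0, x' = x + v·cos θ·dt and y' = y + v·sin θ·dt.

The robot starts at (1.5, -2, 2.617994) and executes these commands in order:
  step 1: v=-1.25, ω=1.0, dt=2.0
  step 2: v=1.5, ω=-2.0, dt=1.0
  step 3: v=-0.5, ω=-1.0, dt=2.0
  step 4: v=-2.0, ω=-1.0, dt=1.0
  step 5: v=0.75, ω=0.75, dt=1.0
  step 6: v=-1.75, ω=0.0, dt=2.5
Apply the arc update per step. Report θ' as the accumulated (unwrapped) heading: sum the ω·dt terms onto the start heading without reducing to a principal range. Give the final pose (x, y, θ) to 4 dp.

(-2.9665, -4.2594, 0.3680)

step 1: θ'=4.6180 (R=-1.2500) → pose (3.3694, -1.0353, 4.6180)
step 2: θ'=2.6180 (R=-0.7500) → pose (2.2478, -1.6141, 2.6180)
step 3: θ'=0.6180 (R=0.5000) → pose (2.2875, -2.4546, 0.6180)
step 4: θ'=-0.3820 (R=2.0000) → pose (0.3831, -2.6804, -0.3820)
step 5: θ'=0.3680 (R=1.0000) → pose (1.1156, -2.6855, 0.3680)
step 6: θ'=0.3680 (straight) → pose (-2.9665, -4.2594, 0.3680)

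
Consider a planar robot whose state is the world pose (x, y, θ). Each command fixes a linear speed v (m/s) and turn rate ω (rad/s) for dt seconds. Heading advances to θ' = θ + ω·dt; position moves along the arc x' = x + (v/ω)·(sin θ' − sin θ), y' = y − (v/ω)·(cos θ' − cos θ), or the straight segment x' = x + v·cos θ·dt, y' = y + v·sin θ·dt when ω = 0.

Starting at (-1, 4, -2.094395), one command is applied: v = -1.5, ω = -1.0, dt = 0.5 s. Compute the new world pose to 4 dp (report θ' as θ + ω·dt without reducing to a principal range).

θ' = -2.0944 + -1.0·0.5 = -2.5944
R = v/ω = -1.5/-1.0 = 1.5000
x' = -1 + 1.5000·(sin -2.5944 − sin -2.0944) = -0.4814
y' = 4 − 1.5000·(cos -2.5944 − cos -2.0944) = 4.5310

(-0.4814, 4.5310, -2.5944)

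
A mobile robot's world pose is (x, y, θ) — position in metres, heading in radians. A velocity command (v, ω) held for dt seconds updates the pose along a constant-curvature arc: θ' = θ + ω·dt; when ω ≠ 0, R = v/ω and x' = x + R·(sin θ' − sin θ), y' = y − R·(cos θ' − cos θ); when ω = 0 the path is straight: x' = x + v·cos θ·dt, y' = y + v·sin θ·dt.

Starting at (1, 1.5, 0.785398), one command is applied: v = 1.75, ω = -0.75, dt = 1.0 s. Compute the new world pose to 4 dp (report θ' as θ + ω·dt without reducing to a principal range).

(2.5673, 2.1820, 0.0354)

θ' = 0.7854 + -0.75·1.0 = 0.0354
R = v/ω = 1.75/-0.75 = -2.3333
x' = 1 + -2.3333·(sin 0.0354 − sin 0.7854) = 2.5673
y' = 1.5 − -2.3333·(cos 0.0354 − cos 0.7854) = 2.1820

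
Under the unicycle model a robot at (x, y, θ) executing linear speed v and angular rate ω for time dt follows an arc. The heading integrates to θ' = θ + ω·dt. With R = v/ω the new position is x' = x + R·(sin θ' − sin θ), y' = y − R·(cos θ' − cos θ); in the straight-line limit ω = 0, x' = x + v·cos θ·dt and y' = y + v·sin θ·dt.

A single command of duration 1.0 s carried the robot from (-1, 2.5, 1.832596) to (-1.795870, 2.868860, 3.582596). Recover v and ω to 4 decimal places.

v = 1.0000, ω = 1.7500

Δθ = 3.582596 − 1.832596 = 1.750000
ω = Δθ/dt = 1.750000/1.0 = 1.7500
R = Δx/(sin θ' − sin θ) = 0.5714
v = R·ω = 0.5714·1.7500 = 1.0000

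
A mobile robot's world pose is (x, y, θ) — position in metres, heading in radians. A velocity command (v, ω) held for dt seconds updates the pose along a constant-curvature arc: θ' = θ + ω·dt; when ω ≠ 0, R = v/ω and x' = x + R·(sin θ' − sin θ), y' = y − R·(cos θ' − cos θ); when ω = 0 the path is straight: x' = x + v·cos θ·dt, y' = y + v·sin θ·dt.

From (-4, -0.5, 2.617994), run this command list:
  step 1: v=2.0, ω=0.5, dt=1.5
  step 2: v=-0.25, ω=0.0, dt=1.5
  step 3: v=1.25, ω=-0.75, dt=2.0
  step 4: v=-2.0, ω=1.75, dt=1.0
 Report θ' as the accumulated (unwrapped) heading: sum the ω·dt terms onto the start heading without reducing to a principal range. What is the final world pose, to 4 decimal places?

(-6.8833, 0.4731, 3.6180)

step 1: θ'=3.3680 (R=4.0000) → pose (-6.8979, -0.0662, 3.3680)
step 2: θ'=3.3680 (straight) → pose (-6.5325, 0.0180, 3.3680)
step 3: θ'=1.8680 (R=-1.6667) → pose (-8.5002, 1.1541, 1.8680)
step 4: θ'=3.6180 (R=-1.1429) → pose (-6.8833, 0.4731, 3.6180)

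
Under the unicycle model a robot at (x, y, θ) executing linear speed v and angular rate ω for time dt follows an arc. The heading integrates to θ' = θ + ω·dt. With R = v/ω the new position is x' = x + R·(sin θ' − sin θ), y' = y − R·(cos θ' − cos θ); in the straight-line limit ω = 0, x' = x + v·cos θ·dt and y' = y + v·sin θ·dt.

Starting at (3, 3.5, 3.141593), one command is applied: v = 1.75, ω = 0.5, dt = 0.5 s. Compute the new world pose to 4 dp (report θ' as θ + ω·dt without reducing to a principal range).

θ' = 3.1416 + 0.5·0.5 = 3.3916
R = v/ω = 1.75/0.5 = 3.5000
x' = 3 + 3.5000·(sin 3.3916 − sin 3.1416) = 2.1341
y' = 3.5 − 3.5000·(cos 3.3916 − cos 3.1416) = 3.3912

(2.1341, 3.3912, 3.3916)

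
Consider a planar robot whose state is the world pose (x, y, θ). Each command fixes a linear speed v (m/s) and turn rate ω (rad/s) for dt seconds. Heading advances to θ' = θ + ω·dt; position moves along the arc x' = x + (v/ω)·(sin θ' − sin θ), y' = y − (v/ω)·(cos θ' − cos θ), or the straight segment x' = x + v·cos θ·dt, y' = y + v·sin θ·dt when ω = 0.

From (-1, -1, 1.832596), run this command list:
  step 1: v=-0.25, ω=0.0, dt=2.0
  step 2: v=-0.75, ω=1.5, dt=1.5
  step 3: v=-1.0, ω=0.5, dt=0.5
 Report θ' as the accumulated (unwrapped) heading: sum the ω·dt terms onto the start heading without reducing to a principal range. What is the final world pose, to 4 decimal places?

step 1: θ'=1.8326 (straight) → pose (-0.8706, -1.4830, 1.8326)
step 2: θ'=4.0826 (R=-0.5000) → pose (0.0164, -1.6480, 4.0826)
step 3: θ'=4.3326 (R=-2.0000) → pose (0.2576, -1.2115, 4.3326)

(0.2576, -1.2115, 4.3326)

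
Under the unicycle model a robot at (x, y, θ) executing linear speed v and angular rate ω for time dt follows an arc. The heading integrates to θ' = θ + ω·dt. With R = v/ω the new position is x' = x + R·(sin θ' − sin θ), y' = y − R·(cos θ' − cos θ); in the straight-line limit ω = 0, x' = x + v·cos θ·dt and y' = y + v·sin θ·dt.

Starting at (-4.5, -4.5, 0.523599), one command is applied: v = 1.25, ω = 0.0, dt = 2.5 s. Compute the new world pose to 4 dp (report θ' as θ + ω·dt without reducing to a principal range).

(-1.7937, -2.9375, 0.5236)

θ' = 0.5236 + 0.0·2.5 = 0.5236
ω = 0 → straight: x' = -4.5 + 1.25·cos(0.5236)·2.5 = -1.7937
y' = -4.5 + 1.25·sin(0.5236)·2.5 = -2.9375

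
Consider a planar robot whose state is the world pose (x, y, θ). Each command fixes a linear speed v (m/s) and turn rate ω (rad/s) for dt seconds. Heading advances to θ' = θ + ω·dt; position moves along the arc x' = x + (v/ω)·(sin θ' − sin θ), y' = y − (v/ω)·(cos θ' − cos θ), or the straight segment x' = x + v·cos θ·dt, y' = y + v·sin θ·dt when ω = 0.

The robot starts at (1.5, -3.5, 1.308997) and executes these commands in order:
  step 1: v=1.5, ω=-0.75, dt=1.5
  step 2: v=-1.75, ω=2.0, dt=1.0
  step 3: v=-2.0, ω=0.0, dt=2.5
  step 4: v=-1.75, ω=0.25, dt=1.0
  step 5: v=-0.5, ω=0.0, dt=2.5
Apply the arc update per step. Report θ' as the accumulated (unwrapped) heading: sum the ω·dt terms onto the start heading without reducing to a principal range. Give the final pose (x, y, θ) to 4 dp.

(7.5124, -9.6078, 2.4340)

step 1: θ'=0.1840 (R=-2.0000) → pose (3.0659, -2.0514, 0.1840)
step 2: θ'=2.1840 (R=-0.8750) → pose (2.5104, -3.4152, 2.1840)
step 3: θ'=2.1840 (straight) → pose (5.3879, -7.5042, 2.1840)
step 4: θ'=2.4340 (R=-7.0000) → pose (6.5625, -8.7953, 2.4340)
step 5: θ'=2.4340 (straight) → pose (7.5124, -9.6078, 2.4340)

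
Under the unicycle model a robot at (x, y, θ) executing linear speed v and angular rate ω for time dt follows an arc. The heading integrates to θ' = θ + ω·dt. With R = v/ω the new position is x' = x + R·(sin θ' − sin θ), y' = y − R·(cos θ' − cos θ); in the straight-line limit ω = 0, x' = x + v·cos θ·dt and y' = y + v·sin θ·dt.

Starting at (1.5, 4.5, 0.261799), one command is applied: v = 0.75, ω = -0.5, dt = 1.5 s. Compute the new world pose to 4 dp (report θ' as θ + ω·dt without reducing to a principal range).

θ' = 0.2618 + -0.5·1.5 = -0.4882
R = v/ω = 0.75/-0.5 = -1.5000
x' = 1.5 + -1.5000·(sin -0.4882 − sin 0.2618) = 2.5918
y' = 4.5 − -1.5000·(cos -0.4882 − cos 0.2618) = 4.3759

(2.5918, 4.3759, -0.4882)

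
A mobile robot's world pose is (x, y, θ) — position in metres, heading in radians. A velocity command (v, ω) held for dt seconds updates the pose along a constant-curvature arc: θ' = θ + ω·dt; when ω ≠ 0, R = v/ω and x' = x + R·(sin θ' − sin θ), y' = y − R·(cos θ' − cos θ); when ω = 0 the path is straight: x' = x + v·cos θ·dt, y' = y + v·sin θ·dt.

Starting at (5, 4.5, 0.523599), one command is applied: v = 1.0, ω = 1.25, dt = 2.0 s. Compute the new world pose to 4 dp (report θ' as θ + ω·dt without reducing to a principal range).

θ' = 0.5236 + 1.25·2.0 = 3.0236
R = v/ω = 1.0/1.25 = 0.8000
x' = 5 + 0.8000·(sin 3.0236 − sin 0.5236) = 4.6942
y' = 4.5 − 0.8000·(cos 3.0236 − cos 0.5236) = 5.9873

(4.6942, 5.9873, 3.0236)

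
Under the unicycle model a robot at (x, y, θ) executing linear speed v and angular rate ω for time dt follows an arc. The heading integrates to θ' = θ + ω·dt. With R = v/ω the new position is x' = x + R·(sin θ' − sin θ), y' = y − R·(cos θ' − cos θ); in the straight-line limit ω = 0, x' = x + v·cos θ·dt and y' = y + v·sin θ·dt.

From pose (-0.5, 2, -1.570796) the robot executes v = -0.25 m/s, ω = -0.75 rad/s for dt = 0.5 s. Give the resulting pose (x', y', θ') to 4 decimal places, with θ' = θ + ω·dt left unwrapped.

θ' = -1.5708 + -0.75·0.5 = -1.9458
R = v/ω = -0.25/-0.75 = 0.3333
x' = -0.5 + 0.3333·(sin -1.9458 − sin -1.5708) = -0.4768
y' = 2 − 0.3333·(cos -1.9458 − cos -1.5708) = 2.1221

(-0.4768, 2.1221, -1.9458)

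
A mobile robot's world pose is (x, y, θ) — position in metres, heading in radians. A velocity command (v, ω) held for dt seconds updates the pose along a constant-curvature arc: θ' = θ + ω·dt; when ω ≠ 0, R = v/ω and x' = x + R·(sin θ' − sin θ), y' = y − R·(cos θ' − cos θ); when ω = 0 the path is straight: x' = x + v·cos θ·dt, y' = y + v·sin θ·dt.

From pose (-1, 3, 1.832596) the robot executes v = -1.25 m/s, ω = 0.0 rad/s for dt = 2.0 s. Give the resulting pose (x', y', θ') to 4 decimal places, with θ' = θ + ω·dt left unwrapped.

θ' = 1.8326 + 0.0·2.0 = 1.8326
ω = 0 → straight: x' = -1 + -1.25·cos(1.8326)·2.0 = -0.3530
y' = 3 + -1.25·sin(1.8326)·2.0 = 0.5852

(-0.3530, 0.5852, 1.8326)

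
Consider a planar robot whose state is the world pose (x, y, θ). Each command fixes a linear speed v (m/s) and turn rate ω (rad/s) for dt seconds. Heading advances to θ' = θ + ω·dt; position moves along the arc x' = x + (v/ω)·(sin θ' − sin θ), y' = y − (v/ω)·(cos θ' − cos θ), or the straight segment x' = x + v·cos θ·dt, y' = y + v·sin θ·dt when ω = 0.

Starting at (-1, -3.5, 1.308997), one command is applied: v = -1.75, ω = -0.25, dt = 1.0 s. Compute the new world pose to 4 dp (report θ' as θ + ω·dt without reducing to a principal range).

(-1.6584, -5.1165, 1.0590)

θ' = 1.3090 + -0.25·1.0 = 1.0590
R = v/ω = -1.75/-0.25 = 7.0000
x' = -1 + 7.0000·(sin 1.0590 − sin 1.3090) = -1.6584
y' = -3.5 − 7.0000·(cos 1.0590 − cos 1.3090) = -5.1165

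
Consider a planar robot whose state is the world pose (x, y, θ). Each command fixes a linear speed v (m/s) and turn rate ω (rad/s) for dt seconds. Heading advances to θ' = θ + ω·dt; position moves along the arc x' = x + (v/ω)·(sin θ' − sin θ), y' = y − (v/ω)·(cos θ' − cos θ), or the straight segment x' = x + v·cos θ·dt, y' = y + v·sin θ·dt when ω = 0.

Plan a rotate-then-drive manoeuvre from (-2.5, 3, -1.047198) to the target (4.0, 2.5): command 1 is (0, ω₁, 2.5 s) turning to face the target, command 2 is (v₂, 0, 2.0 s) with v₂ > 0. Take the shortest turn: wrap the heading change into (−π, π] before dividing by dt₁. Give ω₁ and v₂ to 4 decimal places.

heading to target = atan2(2.5−3, 4−-2.5) = -0.0768
Δθ = wrap(-0.0768 − -1.0472) = 0.9704; ω₁ = Δθ/dt₁ = 0.3882
distance = √((4−-2.5)² + (2.5−3)²) = 6.5192; v₂ = distance/dt₂ = 3.2596

ω₁ = 0.3882, v₂ = 3.2596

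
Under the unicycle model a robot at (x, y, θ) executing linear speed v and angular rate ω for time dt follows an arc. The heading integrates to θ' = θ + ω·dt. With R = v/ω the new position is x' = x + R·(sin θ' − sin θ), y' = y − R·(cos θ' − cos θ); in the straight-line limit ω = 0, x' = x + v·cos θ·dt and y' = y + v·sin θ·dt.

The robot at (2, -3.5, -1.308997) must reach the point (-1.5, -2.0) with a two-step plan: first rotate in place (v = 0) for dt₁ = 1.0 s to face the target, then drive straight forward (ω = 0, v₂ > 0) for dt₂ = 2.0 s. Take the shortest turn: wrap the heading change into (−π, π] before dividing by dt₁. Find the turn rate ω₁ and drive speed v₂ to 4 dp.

ω₁ = -2.2375, v₂ = 1.9039

heading to target = atan2(-2−-3.5, -1.5−2) = 2.7367
Δθ = wrap(2.7367 − -1.3090) = -2.2375; ω₁ = Δθ/dt₁ = -2.2375
distance = √((-1.5−2)² + (-2−-3.5)²) = 3.8079; v₂ = distance/dt₂ = 1.9039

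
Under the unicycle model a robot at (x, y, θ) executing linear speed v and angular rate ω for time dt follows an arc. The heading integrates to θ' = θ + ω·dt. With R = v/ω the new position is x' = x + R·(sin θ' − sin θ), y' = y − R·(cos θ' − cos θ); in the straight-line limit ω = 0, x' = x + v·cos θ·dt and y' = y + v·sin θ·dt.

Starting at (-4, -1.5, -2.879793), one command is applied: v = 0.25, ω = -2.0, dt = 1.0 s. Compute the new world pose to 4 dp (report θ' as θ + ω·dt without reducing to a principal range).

(-4.1556, -1.3584, -4.8798)

θ' = -2.8798 + -2.0·1.0 = -4.8798
R = v/ω = 0.25/-2.0 = -0.1250
x' = -4 + -0.1250·(sin -4.8798 − sin -2.8798) = -4.1556
y' = -1.5 − -0.1250·(cos -4.8798 − cos -2.8798) = -1.3584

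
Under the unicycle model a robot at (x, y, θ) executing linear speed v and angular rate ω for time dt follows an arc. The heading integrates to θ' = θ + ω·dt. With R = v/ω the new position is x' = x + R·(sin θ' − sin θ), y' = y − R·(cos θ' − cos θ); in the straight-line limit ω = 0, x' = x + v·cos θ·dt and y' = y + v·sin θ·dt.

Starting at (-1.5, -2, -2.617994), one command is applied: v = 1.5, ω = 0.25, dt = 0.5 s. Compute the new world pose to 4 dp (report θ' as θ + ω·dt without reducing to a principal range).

(-2.1244, -2.4146, -2.4930)

θ' = -2.6180 + 0.25·0.5 = -2.4930
R = v/ω = 1.5/0.25 = 6.0000
x' = -1.5 + 6.0000·(sin -2.4930 − sin -2.6180) = -2.1244
y' = -2 − 6.0000·(cos -2.4930 − cos -2.6180) = -2.4146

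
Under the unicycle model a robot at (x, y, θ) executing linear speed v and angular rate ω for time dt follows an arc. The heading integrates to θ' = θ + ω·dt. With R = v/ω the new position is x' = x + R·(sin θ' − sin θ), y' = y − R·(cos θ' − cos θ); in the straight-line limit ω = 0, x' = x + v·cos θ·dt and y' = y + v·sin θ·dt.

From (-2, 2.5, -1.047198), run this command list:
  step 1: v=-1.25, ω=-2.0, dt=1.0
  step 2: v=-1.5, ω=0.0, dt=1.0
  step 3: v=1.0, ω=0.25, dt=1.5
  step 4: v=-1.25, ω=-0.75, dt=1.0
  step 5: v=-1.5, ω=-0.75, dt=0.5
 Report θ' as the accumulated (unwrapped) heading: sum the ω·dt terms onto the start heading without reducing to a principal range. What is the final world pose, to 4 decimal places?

(0.4242, 2.9399, -3.7972)

step 1: θ'=-3.0472 (R=0.6250) → pose (-1.5176, 3.4347, -3.0472)
step 2: θ'=-3.0472 (straight) → pose (-0.0243, 3.5761, -3.0472)
step 3: θ'=-2.6722 (R=4.0000) → pose (-1.4567, 3.1613, -2.6722)
step 4: θ'=-3.4222 (R=1.6667) → pose (-0.2412, 3.2764, -3.4222)
step 5: θ'=-3.7972 (R=2.0000) → pose (0.4242, 2.9399, -3.7972)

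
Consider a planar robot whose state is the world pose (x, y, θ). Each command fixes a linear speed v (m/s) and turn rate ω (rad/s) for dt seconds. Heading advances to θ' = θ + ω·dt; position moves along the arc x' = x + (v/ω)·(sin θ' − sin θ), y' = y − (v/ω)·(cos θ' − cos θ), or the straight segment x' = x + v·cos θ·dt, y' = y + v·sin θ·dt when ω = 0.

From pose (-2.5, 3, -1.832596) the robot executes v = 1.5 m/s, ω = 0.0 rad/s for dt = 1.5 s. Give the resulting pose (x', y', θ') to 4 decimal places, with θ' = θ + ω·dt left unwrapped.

θ' = -1.8326 + 0.0·1.5 = -1.8326
ω = 0 → straight: x' = -2.5 + 1.5·cos(-1.8326)·1.5 = -3.0823
y' = 3 + 1.5·sin(-1.8326)·1.5 = 0.8267

(-3.0823, 0.8267, -1.8326)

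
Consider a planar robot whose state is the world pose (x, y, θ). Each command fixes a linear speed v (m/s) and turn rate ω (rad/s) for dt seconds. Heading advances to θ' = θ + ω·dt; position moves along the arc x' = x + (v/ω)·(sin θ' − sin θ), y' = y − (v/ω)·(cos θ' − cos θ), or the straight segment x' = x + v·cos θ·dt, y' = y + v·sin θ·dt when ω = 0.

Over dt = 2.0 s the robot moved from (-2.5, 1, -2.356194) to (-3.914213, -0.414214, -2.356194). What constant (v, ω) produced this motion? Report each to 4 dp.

v = 1.0000, ω = 0.0000

Δθ = -2.356194 − -2.356194 = 0.000000
ω = Δθ/dt = 0.000000/2.0 = 0.0000
ω = 0 → v = (Δx·cos θ + Δy·sin θ)/dt = 1.0000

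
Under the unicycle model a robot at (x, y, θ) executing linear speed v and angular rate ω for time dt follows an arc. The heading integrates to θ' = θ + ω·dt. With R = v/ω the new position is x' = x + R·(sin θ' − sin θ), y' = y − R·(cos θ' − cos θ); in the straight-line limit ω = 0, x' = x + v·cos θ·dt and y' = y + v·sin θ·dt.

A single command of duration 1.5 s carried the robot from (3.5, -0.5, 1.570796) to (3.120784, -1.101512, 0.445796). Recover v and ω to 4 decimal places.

v = -0.5000, ω = -0.7500

Δθ = 0.445796 − 1.570796 = -1.125000
ω = Δθ/dt = -1.125000/1.5 = -0.7500
R = −Δy/(cos θ' − cos θ) = 0.6667
v = R·ω = 0.6667·-0.7500 = -0.5000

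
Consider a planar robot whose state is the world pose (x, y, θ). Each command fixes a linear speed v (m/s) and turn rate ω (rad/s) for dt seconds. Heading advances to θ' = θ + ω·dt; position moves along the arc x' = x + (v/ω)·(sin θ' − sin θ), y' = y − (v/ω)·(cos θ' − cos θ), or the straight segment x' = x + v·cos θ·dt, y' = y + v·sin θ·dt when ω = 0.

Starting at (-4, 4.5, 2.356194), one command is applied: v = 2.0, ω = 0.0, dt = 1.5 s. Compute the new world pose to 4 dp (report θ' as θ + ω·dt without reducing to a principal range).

(-6.1213, 6.6213, 2.3562)

θ' = 2.3562 + 0.0·1.5 = 2.3562
ω = 0 → straight: x' = -4 + 2.0·cos(2.3562)·1.5 = -6.1213
y' = 4.5 + 2.0·sin(2.3562)·1.5 = 6.6213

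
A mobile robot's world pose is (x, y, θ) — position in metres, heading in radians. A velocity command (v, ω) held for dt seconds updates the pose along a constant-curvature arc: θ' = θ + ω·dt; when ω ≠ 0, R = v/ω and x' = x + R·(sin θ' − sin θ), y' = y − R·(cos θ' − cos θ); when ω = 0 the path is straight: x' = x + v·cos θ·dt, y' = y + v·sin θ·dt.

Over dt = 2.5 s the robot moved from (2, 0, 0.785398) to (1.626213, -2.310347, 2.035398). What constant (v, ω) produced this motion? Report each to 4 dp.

Δθ = 2.035398 − 0.785398 = 1.250000
ω = Δθ/dt = 1.250000/2.5 = 0.5000
R = −Δy/(cos θ' − cos θ) = -2.0000
v = R·ω = -2.0000·0.5000 = -1.0000

v = -1.0000, ω = 0.5000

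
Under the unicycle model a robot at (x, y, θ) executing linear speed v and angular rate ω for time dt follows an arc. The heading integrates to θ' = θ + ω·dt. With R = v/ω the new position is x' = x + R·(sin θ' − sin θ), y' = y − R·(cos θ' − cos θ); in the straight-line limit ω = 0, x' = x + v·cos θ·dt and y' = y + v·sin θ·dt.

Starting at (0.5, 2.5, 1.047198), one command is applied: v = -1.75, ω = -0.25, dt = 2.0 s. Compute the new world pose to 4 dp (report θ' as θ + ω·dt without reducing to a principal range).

θ' = 1.0472 + -0.25·2.0 = 0.5472
R = v/ω = -1.75/-0.25 = 7.0000
x' = 0.5 + 7.0000·(sin 0.5472 − sin 1.0472) = -1.9201
y' = 2.5 − 7.0000·(cos 0.5472 − cos 1.0472) = 0.0221

(-1.9201, 0.0221, 0.5472)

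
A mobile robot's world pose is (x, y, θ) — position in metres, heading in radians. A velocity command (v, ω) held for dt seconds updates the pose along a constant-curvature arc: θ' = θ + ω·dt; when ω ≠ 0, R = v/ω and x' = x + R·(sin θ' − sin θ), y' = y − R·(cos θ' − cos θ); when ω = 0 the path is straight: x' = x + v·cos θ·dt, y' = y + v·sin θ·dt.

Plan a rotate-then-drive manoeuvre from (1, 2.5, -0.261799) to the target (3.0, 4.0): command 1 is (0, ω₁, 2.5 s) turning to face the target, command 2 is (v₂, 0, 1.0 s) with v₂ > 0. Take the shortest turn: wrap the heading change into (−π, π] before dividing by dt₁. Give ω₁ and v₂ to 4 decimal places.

heading to target = atan2(4−2.5, 3−1) = 0.6435
Δθ = wrap(0.6435 − -0.2618) = 0.9053; ω₁ = Δθ/dt₁ = 0.3621
distance = √((3−1)² + (4−2.5)²) = 2.5000; v₂ = distance/dt₂ = 2.5000

ω₁ = 0.3621, v₂ = 2.5000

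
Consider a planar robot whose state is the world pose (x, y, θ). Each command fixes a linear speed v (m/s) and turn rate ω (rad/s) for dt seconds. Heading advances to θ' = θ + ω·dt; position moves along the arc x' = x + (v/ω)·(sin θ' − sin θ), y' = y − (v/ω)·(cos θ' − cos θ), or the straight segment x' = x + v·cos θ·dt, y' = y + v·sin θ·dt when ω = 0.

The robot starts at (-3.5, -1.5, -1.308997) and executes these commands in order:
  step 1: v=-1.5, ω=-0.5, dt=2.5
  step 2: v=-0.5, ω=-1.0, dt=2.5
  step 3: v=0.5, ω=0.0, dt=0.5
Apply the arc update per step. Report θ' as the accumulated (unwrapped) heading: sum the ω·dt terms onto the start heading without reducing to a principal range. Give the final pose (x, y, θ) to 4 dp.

step 1: θ'=-2.5590 (R=3.0000) → pose (-2.2528, 1.7816, -2.5590)
step 2: θ'=-5.0590 (R=0.5000) → pose (-1.5074, 1.1942, -5.0590)
step 3: θ'=-5.0590 (straight) → pose (-1.4225, 1.4293, -5.0590)

(-1.4225, 1.4293, -5.0590)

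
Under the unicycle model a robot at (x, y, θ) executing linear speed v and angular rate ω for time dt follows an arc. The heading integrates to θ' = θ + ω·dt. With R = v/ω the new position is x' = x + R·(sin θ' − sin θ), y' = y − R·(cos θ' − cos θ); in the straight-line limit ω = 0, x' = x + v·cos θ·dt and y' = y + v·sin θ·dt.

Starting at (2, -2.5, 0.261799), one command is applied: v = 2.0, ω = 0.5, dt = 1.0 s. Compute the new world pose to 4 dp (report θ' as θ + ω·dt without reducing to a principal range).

(3.7256, -1.5307, 0.7618)

θ' = 0.2618 + 0.5·1.0 = 0.7618
R = v/ω = 2.0/0.5 = 4.0000
x' = 2 + 4.0000·(sin 0.7618 − sin 0.2618) = 3.7256
y' = -2.5 − 4.0000·(cos 0.7618 − cos 0.2618) = -1.5307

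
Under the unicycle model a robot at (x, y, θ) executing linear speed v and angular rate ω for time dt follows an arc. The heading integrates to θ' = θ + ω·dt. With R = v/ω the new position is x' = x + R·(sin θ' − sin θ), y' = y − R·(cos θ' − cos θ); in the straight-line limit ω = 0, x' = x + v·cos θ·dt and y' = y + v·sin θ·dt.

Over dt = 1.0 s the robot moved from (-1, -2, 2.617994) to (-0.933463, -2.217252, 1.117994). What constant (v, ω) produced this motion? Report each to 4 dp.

v = -0.2500, ω = -1.5000

Δθ = 1.117994 − 2.617994 = -1.500000
ω = Δθ/dt = -1.500000/1.0 = -1.5000
R = −Δy/(cos θ' − cos θ) = 0.1667
v = R·ω = 0.1667·-1.5000 = -0.2500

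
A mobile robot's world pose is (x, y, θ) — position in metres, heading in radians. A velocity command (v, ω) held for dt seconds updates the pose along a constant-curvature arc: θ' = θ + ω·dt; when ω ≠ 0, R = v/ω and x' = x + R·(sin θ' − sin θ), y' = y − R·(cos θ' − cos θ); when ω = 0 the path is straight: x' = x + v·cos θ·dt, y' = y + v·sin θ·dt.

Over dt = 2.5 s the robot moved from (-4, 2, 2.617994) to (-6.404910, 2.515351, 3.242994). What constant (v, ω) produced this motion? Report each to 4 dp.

Δθ = 3.242994 − 2.617994 = 0.625000
ω = Δθ/dt = 0.625000/2.5 = 0.2500
R = Δx/(sin θ' − sin θ) = 4.0000
v = R·ω = 4.0000·0.2500 = 1.0000

v = 1.0000, ω = 0.2500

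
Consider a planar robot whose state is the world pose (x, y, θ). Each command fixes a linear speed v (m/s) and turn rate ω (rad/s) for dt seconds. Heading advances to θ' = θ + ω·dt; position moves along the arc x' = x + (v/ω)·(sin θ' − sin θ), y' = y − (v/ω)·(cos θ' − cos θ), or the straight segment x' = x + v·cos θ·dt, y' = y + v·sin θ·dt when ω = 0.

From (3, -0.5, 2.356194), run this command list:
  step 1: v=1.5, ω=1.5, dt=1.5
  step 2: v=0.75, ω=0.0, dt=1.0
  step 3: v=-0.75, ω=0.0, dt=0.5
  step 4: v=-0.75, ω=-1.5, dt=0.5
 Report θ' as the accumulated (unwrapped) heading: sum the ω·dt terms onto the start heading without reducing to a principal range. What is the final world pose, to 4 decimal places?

(1.4283, -1.1493, 3.8562)

step 1: θ'=4.6062 (R=1.0000) → pose (1.2985, -1.1011, 4.6062)
step 2: θ'=4.6062 (straight) → pose (1.2190, -1.8469, 4.6062)
step 3: θ'=4.6062 (straight) → pose (1.2588, -1.4740, 4.6062)
step 4: θ'=3.8562 (R=0.5000) → pose (1.4283, -1.1493, 3.8562)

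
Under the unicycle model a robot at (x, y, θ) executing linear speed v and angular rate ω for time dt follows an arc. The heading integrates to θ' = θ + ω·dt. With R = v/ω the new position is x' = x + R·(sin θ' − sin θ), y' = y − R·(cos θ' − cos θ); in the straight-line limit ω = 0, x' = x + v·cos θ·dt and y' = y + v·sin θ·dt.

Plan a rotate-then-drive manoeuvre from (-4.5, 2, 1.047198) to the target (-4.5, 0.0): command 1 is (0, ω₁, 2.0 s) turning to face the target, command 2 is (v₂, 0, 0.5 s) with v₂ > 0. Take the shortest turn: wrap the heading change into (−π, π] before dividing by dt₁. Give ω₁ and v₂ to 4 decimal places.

ω₁ = -1.3090, v₂ = 4.0000

heading to target = atan2(0−2, -4.5−-4.5) = -1.5708
Δθ = wrap(-1.5708 − 1.0472) = -2.6180; ω₁ = Δθ/dt₁ = -1.3090
distance = √((-4.5−-4.5)² + (0−2)²) = 2.0000; v₂ = distance/dt₂ = 4.0000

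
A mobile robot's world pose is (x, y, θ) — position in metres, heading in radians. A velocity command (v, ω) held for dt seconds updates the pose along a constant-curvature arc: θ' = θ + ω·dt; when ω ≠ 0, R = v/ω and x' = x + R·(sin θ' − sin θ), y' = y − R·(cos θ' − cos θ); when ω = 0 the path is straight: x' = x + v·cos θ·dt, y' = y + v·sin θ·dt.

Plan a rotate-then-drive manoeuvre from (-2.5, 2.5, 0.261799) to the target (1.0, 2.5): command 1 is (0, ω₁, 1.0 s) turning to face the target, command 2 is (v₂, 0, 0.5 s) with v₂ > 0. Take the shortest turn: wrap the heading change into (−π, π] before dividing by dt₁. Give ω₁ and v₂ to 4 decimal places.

ω₁ = -0.2618, v₂ = 7.0000

heading to target = atan2(2.5−2.5, 1−-2.5) = 0.0000
Δθ = wrap(0.0000 − 0.2618) = -0.2618; ω₁ = Δθ/dt₁ = -0.2618
distance = √((1−-2.5)² + (2.5−2.5)²) = 3.5000; v₂ = distance/dt₂ = 7.0000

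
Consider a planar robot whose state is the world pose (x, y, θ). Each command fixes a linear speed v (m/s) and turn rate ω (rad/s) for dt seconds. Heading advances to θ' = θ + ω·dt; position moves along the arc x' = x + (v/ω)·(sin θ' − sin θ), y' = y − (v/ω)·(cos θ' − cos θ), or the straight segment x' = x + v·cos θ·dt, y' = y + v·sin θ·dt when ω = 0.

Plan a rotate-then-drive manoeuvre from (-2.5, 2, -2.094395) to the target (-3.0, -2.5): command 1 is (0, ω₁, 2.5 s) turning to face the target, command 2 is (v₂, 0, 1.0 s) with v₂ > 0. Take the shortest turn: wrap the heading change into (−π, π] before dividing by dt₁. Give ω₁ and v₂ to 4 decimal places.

heading to target = atan2(-2.5−2, -3−-2.5) = -1.6815
Δθ = wrap(-1.6815 − -2.0944) = 0.4129; ω₁ = Δθ/dt₁ = 0.1652
distance = √((-3−-2.5)² + (-2.5−2)²) = 4.5277; v₂ = distance/dt₂ = 4.5277

ω₁ = 0.1652, v₂ = 4.5277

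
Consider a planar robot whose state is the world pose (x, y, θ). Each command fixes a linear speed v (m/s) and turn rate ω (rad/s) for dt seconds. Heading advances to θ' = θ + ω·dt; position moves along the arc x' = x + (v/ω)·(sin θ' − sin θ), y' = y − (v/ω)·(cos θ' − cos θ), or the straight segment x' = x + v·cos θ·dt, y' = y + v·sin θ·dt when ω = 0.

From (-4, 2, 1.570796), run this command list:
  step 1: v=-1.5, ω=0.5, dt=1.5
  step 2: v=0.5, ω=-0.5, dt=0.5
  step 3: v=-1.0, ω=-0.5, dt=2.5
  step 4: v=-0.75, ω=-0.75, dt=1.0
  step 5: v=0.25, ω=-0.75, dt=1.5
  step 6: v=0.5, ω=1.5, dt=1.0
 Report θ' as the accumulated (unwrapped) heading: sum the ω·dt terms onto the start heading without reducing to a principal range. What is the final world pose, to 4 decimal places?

(-3.5467, -2.7847, 0.4458)

step 1: θ'=2.3208 (R=-3.0000) → pose (-3.1951, -0.0449, 2.3208)
step 2: θ'=2.0708 (R=-1.0000) → pose (-3.3410, 0.1573, 2.0708)
step 3: θ'=0.8208 (R=2.0000) → pose (-3.6327, -2.1648, 0.8208)
step 4: θ'=0.0708 (R=1.0000) → pose (-4.2937, -2.4807, 0.0708)
step 5: θ'=-1.0542 (R=-0.3333) → pose (-3.9803, -2.6485, -1.0542)
step 6: θ'=0.4458 (R=0.3333) → pose (-3.5467, -2.7847, 0.4458)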